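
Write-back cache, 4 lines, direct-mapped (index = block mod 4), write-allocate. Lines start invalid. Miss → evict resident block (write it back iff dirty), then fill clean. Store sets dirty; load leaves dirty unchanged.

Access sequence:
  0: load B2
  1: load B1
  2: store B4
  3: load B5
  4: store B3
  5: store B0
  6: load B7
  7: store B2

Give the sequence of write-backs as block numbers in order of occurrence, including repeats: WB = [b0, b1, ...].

0: R B2 → L2 miss [-]
1: R B1 → L1 miss [-]
2: W B4 → L0 miss [D]
3: R B5 → L1 miss [-]
4: W B3 → L3 miss [D]
5: W B0 → L0 miss wb→B4 [D]
6: R B7 → L3 miss wb→B3 [-]
7: W B2 → L2 hit [D]

WB = [4, 3]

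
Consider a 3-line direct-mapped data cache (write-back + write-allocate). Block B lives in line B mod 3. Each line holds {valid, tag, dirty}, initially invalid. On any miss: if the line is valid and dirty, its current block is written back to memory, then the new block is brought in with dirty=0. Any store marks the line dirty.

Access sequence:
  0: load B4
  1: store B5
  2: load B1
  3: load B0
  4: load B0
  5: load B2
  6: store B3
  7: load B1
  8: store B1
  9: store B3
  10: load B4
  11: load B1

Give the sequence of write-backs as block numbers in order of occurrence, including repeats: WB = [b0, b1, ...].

WB = [5, 1]

  0 | R B4 → L1 miss [-]
  1 | W B5 → L2 miss [D]
  2 | R B1 → L1 miss [-]
  3 | R B0 → L0 miss [-]
  4 | R B0 → L0 hit [-]
  5 | R B2 → L2 miss wb→B5 [-]
  6 | W B3 → L0 miss [D]
  7 | R B1 → L1 hit [-]
  8 | W B1 → L1 hit [D]
  9 | W B3 → L0 hit [D]
  10 | R B4 → L1 miss wb→B1 [-]
  11 | R B1 → L1 miss [-]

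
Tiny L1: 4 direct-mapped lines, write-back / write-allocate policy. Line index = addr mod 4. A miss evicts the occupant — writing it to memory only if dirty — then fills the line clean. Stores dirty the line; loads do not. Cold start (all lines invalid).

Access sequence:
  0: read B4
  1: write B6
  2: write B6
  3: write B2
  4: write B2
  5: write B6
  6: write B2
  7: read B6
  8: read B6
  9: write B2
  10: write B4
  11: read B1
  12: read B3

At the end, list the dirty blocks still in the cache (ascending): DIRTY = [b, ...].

  0 | R B4 → L0 miss [-]
  1 | W B6 → L2 miss [D]
  2 | W B6 → L2 hit [D]
  3 | W B2 → L2 miss wb→B6 [D]
  4 | W B2 → L2 hit [D]
  5 | W B6 → L2 miss wb→B2 [D]
  6 | W B2 → L2 miss wb→B6 [D]
  7 | R B6 → L2 miss wb→B2 [-]
  8 | R B6 → L2 hit [-]
  9 | W B2 → L2 miss [D]
  10 | W B4 → L0 hit [D]
  11 | R B1 → L1 miss [-]
  12 | R B3 → L3 miss [-]

DIRTY = [2, 4]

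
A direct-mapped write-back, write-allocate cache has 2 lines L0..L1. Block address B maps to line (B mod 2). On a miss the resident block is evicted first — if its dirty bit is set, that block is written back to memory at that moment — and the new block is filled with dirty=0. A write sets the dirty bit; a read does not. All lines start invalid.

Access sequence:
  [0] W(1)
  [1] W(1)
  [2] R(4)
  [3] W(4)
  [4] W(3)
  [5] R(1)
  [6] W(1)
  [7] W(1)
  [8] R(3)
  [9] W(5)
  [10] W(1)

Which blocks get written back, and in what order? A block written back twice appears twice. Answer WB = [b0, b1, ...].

  0 | W B1 → L1 miss [D]
  1 | W B1 → L1 hit [D]
  2 | R B4 → L0 miss [-]
  3 | W B4 → L0 hit [D]
  4 | W B3 → L1 miss wb→B1 [D]
  5 | R B1 → L1 miss wb→B3 [-]
  6 | W B1 → L1 hit [D]
  7 | W B1 → L1 hit [D]
  8 | R B3 → L1 miss wb→B1 [-]
  9 | W B5 → L1 miss [D]
  10 | W B1 → L1 miss wb→B5 [D]

WB = [1, 3, 1, 5]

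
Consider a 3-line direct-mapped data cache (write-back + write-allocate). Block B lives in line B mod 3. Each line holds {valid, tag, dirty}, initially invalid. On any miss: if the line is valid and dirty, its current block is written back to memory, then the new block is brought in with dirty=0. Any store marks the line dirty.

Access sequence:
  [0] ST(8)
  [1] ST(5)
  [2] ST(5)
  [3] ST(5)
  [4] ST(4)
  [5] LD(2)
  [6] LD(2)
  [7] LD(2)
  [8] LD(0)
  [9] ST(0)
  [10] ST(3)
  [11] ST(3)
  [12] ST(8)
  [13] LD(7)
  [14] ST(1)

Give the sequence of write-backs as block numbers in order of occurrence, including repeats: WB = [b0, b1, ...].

WB = [8, 5, 0, 4]

0: W B8 → L2 miss [D]
1: W B5 → L2 miss wb→B8 [D]
2: W B5 → L2 hit [D]
3: W B5 → L2 hit [D]
4: W B4 → L1 miss [D]
5: R B2 → L2 miss wb→B5 [-]
6: R B2 → L2 hit [-]
7: R B2 → L2 hit [-]
8: R B0 → L0 miss [-]
9: W B0 → L0 hit [D]
10: W B3 → L0 miss wb→B0 [D]
11: W B3 → L0 hit [D]
12: W B8 → L2 miss [D]
13: R B7 → L1 miss wb→B4 [-]
14: W B1 → L1 miss [D]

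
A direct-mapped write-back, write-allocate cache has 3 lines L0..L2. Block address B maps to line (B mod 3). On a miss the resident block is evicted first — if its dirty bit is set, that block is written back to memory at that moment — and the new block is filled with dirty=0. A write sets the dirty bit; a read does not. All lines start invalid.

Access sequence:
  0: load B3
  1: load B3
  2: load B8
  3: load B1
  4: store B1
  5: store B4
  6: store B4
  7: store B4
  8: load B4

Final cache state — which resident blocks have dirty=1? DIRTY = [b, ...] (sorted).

DIRTY = [4]

0: R B3 -> L0 miss  d=-]
1: R B3 -> L0 hit  d=-]
2: R B8 -> L2 miss  d=-]
3: R B1 -> L1 miss  d=-]
4: W B1 -> L1 hit  d=D]
5: W B4 -> L1 miss wb->B1  d=D]
6: W B4 -> L1 hit  d=D]
7: W B4 -> L1 hit  d=D]
8: R B4 -> L1 hit  d=D]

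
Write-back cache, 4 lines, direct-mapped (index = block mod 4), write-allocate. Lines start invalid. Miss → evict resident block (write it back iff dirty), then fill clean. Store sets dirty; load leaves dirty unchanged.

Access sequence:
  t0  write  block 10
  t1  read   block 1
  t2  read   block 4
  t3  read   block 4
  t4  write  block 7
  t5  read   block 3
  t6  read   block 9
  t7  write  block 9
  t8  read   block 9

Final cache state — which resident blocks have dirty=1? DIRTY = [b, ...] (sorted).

0: W B10 → L2 miss [D]
1: R B1 → L1 miss [-]
2: R B4 → L0 miss [-]
3: R B4 → L0 hit [-]
4: W B7 → L3 miss [D]
5: R B3 → L3 miss wb→B7 [-]
6: R B9 → L1 miss [-]
7: W B9 → L1 hit [D]
8: R B9 → L1 hit [D]

DIRTY = [9, 10]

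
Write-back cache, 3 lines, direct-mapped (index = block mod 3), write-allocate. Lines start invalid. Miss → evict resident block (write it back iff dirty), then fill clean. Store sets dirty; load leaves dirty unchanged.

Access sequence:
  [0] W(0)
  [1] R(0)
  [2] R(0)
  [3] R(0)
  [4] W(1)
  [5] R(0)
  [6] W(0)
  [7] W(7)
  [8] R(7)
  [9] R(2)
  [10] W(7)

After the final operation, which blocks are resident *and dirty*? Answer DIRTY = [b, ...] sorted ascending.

  0 | W B0 → L0 miss [D]
  1 | R B0 → L0 hit [D]
  2 | R B0 → L0 hit [D]
  3 | R B0 → L0 hit [D]
  4 | W B1 → L1 miss [D]
  5 | R B0 → L0 hit [D]
  6 | W B0 → L0 hit [D]
  7 | W B7 → L1 miss wb→B1 [D]
  8 | R B7 → L1 hit [D]
  9 | R B2 → L2 miss [-]
  10 | W B7 → L1 hit [D]

DIRTY = [0, 7]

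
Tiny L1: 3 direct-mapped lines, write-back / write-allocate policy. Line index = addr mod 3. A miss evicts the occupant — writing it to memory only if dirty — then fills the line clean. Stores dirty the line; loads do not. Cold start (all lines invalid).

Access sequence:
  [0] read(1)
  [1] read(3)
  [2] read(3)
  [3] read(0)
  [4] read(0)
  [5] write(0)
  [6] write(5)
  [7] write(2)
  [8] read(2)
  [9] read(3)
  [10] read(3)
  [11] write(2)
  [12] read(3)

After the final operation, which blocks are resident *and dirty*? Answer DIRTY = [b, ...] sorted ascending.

DIRTY = [2]

  0 | R B1 → L1 miss [-]
  1 | R B3 → L0 miss [-]
  2 | R B3 → L0 hit [-]
  3 | R B0 → L0 miss [-]
  4 | R B0 → L0 hit [-]
  5 | W B0 → L0 hit [D]
  6 | W B5 → L2 miss [D]
  7 | W B2 → L2 miss wb→B5 [D]
  8 | R B2 → L2 hit [D]
  9 | R B3 → L0 miss wb→B0 [-]
  10 | R B3 → L0 hit [-]
  11 | W B2 → L2 hit [D]
  12 | R B3 → L0 hit [-]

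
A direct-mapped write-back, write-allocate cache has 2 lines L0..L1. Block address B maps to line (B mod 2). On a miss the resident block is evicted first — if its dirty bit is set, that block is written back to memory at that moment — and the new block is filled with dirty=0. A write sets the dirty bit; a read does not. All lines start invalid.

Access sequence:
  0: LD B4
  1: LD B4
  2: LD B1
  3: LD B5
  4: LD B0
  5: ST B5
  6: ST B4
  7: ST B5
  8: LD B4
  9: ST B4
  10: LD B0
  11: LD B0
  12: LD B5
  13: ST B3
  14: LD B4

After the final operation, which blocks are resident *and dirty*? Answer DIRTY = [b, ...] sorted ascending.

0: R B4 -> L0 miss  d=-]
1: R B4 -> L0 hit  d=-]
2: R B1 -> L1 miss  d=-]
3: R B5 -> L1 miss  d=-]
4: R B0 -> L0 miss  d=-]
5: W B5 -> L1 hit  d=D]
6: W B4 -> L0 miss  d=D]
7: W B5 -> L1 hit  d=D]
8: R B4 -> L0 hit  d=D]
9: W B4 -> L0 hit  d=D]
10: R B0 -> L0 miss wb->B4  d=-]
11: R B0 -> L0 hit  d=-]
12: R B5 -> L1 hit  d=D]
13: W B3 -> L1 miss wb->B5  d=D]
14: R B4 -> L0 miss  d=-]

DIRTY = [3]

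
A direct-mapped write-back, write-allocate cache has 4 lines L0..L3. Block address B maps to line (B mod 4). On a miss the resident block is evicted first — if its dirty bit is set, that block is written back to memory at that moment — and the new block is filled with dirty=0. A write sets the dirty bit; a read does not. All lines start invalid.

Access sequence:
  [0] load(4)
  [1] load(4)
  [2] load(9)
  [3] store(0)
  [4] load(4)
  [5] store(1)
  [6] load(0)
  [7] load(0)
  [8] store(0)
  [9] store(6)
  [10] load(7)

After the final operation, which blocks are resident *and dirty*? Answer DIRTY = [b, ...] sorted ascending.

DIRTY = [0, 1, 6]

0: R B4 → L0 miss [-]
1: R B4 → L0 hit [-]
2: R B9 → L1 miss [-]
3: W B0 → L0 miss [D]
4: R B4 → L0 miss wb→B0 [-]
5: W B1 → L1 miss [D]
6: R B0 → L0 miss [-]
7: R B0 → L0 hit [-]
8: W B0 → L0 hit [D]
9: W B6 → L2 miss [D]
10: R B7 → L3 miss [-]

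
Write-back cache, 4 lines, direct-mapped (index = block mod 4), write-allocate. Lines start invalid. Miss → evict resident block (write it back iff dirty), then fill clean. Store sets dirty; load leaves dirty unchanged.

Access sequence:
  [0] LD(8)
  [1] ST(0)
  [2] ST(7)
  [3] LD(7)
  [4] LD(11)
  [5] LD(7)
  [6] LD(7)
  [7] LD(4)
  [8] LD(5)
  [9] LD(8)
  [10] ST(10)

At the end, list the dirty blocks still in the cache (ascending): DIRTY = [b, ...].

0: R B8 → L0 miss [-]
1: W B0 → L0 miss [D]
2: W B7 → L3 miss [D]
3: R B7 → L3 hit [D]
4: R B11 → L3 miss wb→B7 [-]
5: R B7 → L3 miss [-]
6: R B7 → L3 hit [-]
7: R B4 → L0 miss wb→B0 [-]
8: R B5 → L1 miss [-]
9: R B8 → L0 miss [-]
10: W B10 → L2 miss [D]

DIRTY = [10]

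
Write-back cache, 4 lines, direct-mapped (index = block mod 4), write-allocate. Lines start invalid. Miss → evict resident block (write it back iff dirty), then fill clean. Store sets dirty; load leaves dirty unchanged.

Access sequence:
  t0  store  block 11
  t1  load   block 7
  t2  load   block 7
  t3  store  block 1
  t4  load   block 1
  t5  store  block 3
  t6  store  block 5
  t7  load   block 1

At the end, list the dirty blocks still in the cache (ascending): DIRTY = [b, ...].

  0 | W B11 → L3 miss [D]
  1 | R B7 → L3 miss wb→B11 [-]
  2 | R B7 → L3 hit [-]
  3 | W B1 → L1 miss [D]
  4 | R B1 → L1 hit [D]
  5 | W B3 → L3 miss [D]
  6 | W B5 → L1 miss wb→B1 [D]
  7 | R B1 → L1 miss wb→B5 [-]

DIRTY = [3]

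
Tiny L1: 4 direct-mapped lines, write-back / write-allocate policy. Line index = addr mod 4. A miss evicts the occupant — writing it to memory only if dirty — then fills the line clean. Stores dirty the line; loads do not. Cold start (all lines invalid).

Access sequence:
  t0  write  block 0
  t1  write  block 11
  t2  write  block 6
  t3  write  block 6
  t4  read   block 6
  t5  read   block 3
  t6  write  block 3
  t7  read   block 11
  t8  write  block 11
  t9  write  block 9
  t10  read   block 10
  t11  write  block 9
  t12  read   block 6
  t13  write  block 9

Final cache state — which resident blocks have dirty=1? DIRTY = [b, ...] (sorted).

DIRTY = [0, 9, 11]

  0 | W B0 → L0 miss [D]
  1 | W B11 → L3 miss [D]
  2 | W B6 → L2 miss [D]
  3 | W B6 → L2 hit [D]
  4 | R B6 → L2 hit [D]
  5 | R B3 → L3 miss wb→B11 [-]
  6 | W B3 → L3 hit [D]
  7 | R B11 → L3 miss wb→B3 [-]
  8 | W B11 → L3 hit [D]
  9 | W B9 → L1 miss [D]
  10 | R B10 → L2 miss wb→B6 [-]
  11 | W B9 → L1 hit [D]
  12 | R B6 → L2 miss [-]
  13 | W B9 → L1 hit [D]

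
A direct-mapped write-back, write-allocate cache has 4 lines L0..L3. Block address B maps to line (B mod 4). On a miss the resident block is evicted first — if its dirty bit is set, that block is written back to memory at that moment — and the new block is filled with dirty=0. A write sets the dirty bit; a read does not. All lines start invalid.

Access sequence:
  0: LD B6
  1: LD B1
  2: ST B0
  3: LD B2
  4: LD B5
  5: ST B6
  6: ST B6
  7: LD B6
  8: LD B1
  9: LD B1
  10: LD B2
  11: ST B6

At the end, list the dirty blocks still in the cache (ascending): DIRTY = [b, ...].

DIRTY = [0, 6]

0: R B6 → L2 miss [-]
1: R B1 → L1 miss [-]
2: W B0 → L0 miss [D]
3: R B2 → L2 miss [-]
4: R B5 → L1 miss [-]
5: W B6 → L2 miss [D]
6: W B6 → L2 hit [D]
7: R B6 → L2 hit [D]
8: R B1 → L1 miss [-]
9: R B1 → L1 hit [-]
10: R B2 → L2 miss wb→B6 [-]
11: W B6 → L2 miss [D]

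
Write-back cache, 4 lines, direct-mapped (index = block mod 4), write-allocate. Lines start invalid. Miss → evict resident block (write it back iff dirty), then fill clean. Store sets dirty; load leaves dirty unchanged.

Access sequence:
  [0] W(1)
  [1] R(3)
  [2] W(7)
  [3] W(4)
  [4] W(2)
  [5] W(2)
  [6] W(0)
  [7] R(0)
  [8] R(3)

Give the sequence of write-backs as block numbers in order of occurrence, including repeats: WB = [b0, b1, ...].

0: W B1 → L1 miss [D]
1: R B3 → L3 miss [-]
2: W B7 → L3 miss [D]
3: W B4 → L0 miss [D]
4: W B2 → L2 miss [D]
5: W B2 → L2 hit [D]
6: W B0 → L0 miss wb→B4 [D]
7: R B0 → L0 hit [D]
8: R B3 → L3 miss wb→B7 [-]

WB = [4, 7]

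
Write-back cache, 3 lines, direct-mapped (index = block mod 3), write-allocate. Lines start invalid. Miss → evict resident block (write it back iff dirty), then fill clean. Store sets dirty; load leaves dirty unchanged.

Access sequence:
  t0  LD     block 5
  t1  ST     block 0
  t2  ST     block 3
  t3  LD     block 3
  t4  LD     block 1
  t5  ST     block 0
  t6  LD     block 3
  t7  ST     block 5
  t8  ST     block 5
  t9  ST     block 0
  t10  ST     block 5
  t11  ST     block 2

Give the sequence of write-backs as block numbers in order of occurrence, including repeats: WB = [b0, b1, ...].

WB = [0, 3, 0, 5]

0: R B5 → L2 miss [-]
1: W B0 → L0 miss [D]
2: W B3 → L0 miss wb→B0 [D]
3: R B3 → L0 hit [D]
4: R B1 → L1 miss [-]
5: W B0 → L0 miss wb→B3 [D]
6: R B3 → L0 miss wb→B0 [-]
7: W B5 → L2 hit [D]
8: W B5 → L2 hit [D]
9: W B0 → L0 miss [D]
10: W B5 → L2 hit [D]
11: W B2 → L2 miss wb→B5 [D]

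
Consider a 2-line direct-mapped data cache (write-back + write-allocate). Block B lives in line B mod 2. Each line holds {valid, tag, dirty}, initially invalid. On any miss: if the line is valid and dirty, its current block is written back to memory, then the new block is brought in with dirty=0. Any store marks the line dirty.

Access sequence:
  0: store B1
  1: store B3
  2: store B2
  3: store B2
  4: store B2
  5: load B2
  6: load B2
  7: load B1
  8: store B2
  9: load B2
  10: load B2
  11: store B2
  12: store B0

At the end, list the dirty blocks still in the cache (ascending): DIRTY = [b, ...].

  0 | W B1 → L1 miss [D]
  1 | W B3 → L1 miss wb→B1 [D]
  2 | W B2 → L0 miss [D]
  3 | W B2 → L0 hit [D]
  4 | W B2 → L0 hit [D]
  5 | R B2 → L0 hit [D]
  6 | R B2 → L0 hit [D]
  7 | R B1 → L1 miss wb→B3 [-]
  8 | W B2 → L0 hit [D]
  9 | R B2 → L0 hit [D]
  10 | R B2 → L0 hit [D]
  11 | W B2 → L0 hit [D]
  12 | W B0 → L0 miss wb→B2 [D]

DIRTY = [0]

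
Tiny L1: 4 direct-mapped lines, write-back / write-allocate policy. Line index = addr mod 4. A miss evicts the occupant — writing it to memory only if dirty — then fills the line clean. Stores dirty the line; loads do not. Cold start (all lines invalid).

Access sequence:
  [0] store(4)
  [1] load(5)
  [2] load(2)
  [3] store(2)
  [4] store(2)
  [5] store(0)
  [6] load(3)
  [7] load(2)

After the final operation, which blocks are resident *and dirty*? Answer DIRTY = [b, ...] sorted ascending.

0: W B4 -> L0 miss  d=D]
1: R B5 -> L1 miss  d=-]
2: R B2 -> L2 miss  d=-]
3: W B2 -> L2 hit  d=D]
4: W B2 -> L2 hit  d=D]
5: W B0 -> L0 miss wb->B4  d=D]
6: R B3 -> L3 miss  d=-]
7: R B2 -> L2 hit  d=D]

DIRTY = [0, 2]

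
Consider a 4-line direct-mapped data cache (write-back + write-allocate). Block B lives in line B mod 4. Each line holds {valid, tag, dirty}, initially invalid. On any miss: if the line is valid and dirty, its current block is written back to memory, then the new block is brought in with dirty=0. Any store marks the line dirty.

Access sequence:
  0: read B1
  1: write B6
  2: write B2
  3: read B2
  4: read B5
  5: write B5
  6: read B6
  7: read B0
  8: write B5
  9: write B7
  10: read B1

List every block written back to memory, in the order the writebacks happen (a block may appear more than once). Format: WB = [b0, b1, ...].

0: R B1 → L1 miss [-]
1: W B6 → L2 miss [D]
2: W B2 → L2 miss wb→B6 [D]
3: R B2 → L2 hit [D]
4: R B5 → L1 miss [-]
5: W B5 → L1 hit [D]
6: R B6 → L2 miss wb→B2 [-]
7: R B0 → L0 miss [-]
8: W B5 → L1 hit [D]
9: W B7 → L3 miss [D]
10: R B1 → L1 miss wb→B5 [-]

WB = [6, 2, 5]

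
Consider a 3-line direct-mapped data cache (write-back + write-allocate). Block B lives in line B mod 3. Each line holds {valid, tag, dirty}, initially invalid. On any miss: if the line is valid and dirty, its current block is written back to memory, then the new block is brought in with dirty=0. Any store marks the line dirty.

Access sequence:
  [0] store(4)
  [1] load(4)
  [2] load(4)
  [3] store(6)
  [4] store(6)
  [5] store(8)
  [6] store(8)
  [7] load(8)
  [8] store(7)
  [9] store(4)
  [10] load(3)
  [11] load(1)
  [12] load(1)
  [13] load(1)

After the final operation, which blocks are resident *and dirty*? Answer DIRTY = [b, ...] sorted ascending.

  0 | W B4 → L1 miss [D]
  1 | R B4 → L1 hit [D]
  2 | R B4 → L1 hit [D]
  3 | W B6 → L0 miss [D]
  4 | W B6 → L0 hit [D]
  5 | W B8 → L2 miss [D]
  6 | W B8 → L2 hit [D]
  7 | R B8 → L2 hit [D]
  8 | W B7 → L1 miss wb→B4 [D]
  9 | W B4 → L1 miss wb→B7 [D]
  10 | R B3 → L0 miss wb→B6 [-]
  11 | R B1 → L1 miss wb→B4 [-]
  12 | R B1 → L1 hit [-]
  13 | R B1 → L1 hit [-]

DIRTY = [8]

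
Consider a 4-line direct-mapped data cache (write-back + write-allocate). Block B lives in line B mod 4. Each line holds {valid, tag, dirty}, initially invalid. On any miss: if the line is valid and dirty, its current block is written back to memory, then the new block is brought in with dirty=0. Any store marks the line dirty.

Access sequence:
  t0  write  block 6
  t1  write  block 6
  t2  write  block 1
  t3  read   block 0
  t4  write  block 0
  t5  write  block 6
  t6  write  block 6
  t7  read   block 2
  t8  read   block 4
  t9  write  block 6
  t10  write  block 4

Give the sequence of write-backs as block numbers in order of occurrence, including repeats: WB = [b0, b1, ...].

  0 | W B6 → L2 miss [D]
  1 | W B6 → L2 hit [D]
  2 | W B1 → L1 miss [D]
  3 | R B0 → L0 miss [-]
  4 | W B0 → L0 hit [D]
  5 | W B6 → L2 hit [D]
  6 | W B6 → L2 hit [D]
  7 | R B2 → L2 miss wb→B6 [-]
  8 | R B4 → L0 miss wb→B0 [-]
  9 | W B6 → L2 miss [D]
  10 | W B4 → L0 hit [D]

WB = [6, 0]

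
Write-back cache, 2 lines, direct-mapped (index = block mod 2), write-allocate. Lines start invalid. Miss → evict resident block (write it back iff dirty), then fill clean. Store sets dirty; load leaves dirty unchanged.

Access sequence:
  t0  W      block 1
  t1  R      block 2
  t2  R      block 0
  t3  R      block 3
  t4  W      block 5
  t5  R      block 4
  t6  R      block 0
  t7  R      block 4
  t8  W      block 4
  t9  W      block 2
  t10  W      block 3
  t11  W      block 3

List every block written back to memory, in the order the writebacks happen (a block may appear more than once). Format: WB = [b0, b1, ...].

WB = [1, 4, 5]

  0 | W B1 → L1 miss [D]
  1 | R B2 → L0 miss [-]
  2 | R B0 → L0 miss [-]
  3 | R B3 → L1 miss wb→B1 [-]
  4 | W B5 → L1 miss [D]
  5 | R B4 → L0 miss [-]
  6 | R B0 → L0 miss [-]
  7 | R B4 → L0 miss [-]
  8 | W B4 → L0 hit [D]
  9 | W B2 → L0 miss wb→B4 [D]
  10 | W B3 → L1 miss wb→B5 [D]
  11 | W B3 → L1 hit [D]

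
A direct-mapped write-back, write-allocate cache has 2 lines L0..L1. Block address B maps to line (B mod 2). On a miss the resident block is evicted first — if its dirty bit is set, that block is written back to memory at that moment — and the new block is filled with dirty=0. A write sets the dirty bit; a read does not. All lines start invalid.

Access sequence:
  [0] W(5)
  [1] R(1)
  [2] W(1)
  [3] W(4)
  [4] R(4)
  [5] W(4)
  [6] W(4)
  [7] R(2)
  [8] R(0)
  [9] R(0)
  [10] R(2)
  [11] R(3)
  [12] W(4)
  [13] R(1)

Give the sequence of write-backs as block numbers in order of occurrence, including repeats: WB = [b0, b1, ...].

0: W B5 → L1 miss [D]
1: R B1 → L1 miss wb→B5 [-]
2: W B1 → L1 hit [D]
3: W B4 → L0 miss [D]
4: R B4 → L0 hit [D]
5: W B4 → L0 hit [D]
6: W B4 → L0 hit [D]
7: R B2 → L0 miss wb→B4 [-]
8: R B0 → L0 miss [-]
9: R B0 → L0 hit [-]
10: R B2 → L0 miss [-]
11: R B3 → L1 miss wb→B1 [-]
12: W B4 → L0 miss [D]
13: R B1 → L1 miss [-]

WB = [5, 4, 1]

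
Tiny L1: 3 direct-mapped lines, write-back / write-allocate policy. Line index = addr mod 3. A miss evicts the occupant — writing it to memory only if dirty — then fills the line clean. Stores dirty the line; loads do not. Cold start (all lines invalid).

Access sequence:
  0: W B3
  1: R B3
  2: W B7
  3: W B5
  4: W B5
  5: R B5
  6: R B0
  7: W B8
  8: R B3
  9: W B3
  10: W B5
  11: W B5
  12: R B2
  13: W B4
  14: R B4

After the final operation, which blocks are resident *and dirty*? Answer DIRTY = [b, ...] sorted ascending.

  0 | W B3 → L0 miss [D]
  1 | R B3 → L0 hit [D]
  2 | W B7 → L1 miss [D]
  3 | W B5 → L2 miss [D]
  4 | W B5 → L2 hit [D]
  5 | R B5 → L2 hit [D]
  6 | R B0 → L0 miss wb→B3 [-]
  7 | W B8 → L2 miss wb→B5 [D]
  8 | R B3 → L0 miss [-]
  9 | W B3 → L0 hit [D]
  10 | W B5 → L2 miss wb→B8 [D]
  11 | W B5 → L2 hit [D]
  12 | R B2 → L2 miss wb→B5 [-]
  13 | W B4 → L1 miss wb→B7 [D]
  14 | R B4 → L1 hit [D]

DIRTY = [3, 4]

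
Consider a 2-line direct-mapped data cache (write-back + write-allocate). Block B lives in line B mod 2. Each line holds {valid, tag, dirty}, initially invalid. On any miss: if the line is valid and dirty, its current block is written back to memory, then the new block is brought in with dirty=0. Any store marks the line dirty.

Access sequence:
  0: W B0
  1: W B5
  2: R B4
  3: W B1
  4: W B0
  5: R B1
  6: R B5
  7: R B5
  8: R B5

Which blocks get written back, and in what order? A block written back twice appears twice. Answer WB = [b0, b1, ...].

WB = [0, 5, 1]

0: W B0 -> L0 miss  d=D]
1: W B5 -> L1 miss  d=D]
2: R B4 -> L0 miss wb->B0  d=-]
3: W B1 -> L1 miss wb->B5  d=D]
4: W B0 -> L0 miss  d=D]
5: R B1 -> L1 hit  d=D]
6: R B5 -> L1 miss wb->B1  d=-]
7: R B5 -> L1 hit  d=-]
8: R B5 -> L1 hit  d=-]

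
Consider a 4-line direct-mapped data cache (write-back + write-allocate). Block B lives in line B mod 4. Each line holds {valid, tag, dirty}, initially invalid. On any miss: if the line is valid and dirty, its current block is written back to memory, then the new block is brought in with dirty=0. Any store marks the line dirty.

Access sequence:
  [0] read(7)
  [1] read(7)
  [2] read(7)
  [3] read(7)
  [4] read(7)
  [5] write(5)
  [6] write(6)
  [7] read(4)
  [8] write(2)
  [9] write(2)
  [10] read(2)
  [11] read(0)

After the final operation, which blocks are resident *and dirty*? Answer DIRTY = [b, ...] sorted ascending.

DIRTY = [2, 5]

0: R B7 -> L3 miss  d=-]
1: R B7 -> L3 hit  d=-]
2: R B7 -> L3 hit  d=-]
3: R B7 -> L3 hit  d=-]
4: R B7 -> L3 hit  d=-]
5: W B5 -> L1 miss  d=D]
6: W B6 -> L2 miss  d=D]
7: R B4 -> L0 miss  d=-]
8: W B2 -> L2 miss wb->B6  d=D]
9: W B2 -> L2 hit  d=D]
10: R B2 -> L2 hit  d=D]
11: R B0 -> L0 miss  d=-]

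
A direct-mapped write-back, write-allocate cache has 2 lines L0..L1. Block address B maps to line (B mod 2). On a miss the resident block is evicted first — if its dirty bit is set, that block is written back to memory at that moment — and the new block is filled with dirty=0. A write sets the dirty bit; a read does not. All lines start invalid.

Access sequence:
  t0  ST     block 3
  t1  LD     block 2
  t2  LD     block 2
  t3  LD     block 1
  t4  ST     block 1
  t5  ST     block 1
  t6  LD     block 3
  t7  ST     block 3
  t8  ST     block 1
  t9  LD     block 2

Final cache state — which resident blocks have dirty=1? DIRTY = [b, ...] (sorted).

  0 | W B3 → L1 miss [D]
  1 | R B2 → L0 miss [-]
  2 | R B2 → L0 hit [-]
  3 | R B1 → L1 miss wb→B3 [-]
  4 | W B1 → L1 hit [D]
  5 | W B1 → L1 hit [D]
  6 | R B3 → L1 miss wb→B1 [-]
  7 | W B3 → L1 hit [D]
  8 | W B1 → L1 miss wb→B3 [D]
  9 | R B2 → L0 hit [-]

DIRTY = [1]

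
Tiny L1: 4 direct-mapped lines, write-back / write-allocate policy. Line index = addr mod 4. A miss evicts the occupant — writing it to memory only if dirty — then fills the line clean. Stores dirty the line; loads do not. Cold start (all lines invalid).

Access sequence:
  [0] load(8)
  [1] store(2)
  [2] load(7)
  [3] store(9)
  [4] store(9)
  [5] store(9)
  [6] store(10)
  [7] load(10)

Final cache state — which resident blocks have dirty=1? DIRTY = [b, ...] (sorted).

DIRTY = [9, 10]

0: R B8 → L0 miss [-]
1: W B2 → L2 miss [D]
2: R B7 → L3 miss [-]
3: W B9 → L1 miss [D]
4: W B9 → L1 hit [D]
5: W B9 → L1 hit [D]
6: W B10 → L2 miss wb→B2 [D]
7: R B10 → L2 hit [D]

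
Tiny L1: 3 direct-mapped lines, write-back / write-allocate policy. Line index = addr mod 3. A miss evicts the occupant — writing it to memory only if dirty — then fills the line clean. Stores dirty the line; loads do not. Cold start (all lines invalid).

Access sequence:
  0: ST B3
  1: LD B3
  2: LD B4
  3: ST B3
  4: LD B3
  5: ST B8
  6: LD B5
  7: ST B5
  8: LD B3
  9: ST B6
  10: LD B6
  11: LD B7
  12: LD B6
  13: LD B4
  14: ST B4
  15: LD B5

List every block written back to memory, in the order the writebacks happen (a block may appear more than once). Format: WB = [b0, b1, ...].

  0 | W B3 → L0 miss [D]
  1 | R B3 → L0 hit [D]
  2 | R B4 → L1 miss [-]
  3 | W B3 → L0 hit [D]
  4 | R B3 → L0 hit [D]
  5 | W B8 → L2 miss [D]
  6 | R B5 → L2 miss wb→B8 [-]
  7 | W B5 → L2 hit [D]
  8 | R B3 → L0 hit [D]
  9 | W B6 → L0 miss wb→B3 [D]
  10 | R B6 → L0 hit [D]
  11 | R B7 → L1 miss [-]
  12 | R B6 → L0 hit [D]
  13 | R B4 → L1 miss [-]
  14 | W B4 → L1 hit [D]
  15 | R B5 → L2 hit [D]

WB = [8, 3]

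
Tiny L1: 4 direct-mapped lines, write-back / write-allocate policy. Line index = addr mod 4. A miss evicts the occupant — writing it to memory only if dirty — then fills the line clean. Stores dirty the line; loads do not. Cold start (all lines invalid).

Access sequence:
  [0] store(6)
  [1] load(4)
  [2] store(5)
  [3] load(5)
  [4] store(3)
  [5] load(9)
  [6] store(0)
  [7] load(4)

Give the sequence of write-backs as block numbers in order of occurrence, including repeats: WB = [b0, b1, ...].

WB = [5, 0]

  0 | W B6 → L2 miss [D]
  1 | R B4 → L0 miss [-]
  2 | W B5 → L1 miss [D]
  3 | R B5 → L1 hit [D]
  4 | W B3 → L3 miss [D]
  5 | R B9 → L1 miss wb→B5 [-]
  6 | W B0 → L0 miss [D]
  7 | R B4 → L0 miss wb→B0 [-]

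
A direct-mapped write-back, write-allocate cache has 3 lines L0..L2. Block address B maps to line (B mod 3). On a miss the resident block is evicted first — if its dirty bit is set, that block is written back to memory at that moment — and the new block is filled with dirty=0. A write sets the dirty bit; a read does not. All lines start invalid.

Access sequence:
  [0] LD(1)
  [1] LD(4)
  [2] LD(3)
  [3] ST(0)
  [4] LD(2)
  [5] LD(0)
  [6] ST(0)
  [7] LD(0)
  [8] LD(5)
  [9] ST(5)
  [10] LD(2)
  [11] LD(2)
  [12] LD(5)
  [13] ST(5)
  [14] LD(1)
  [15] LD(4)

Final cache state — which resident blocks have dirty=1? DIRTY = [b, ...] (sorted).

DIRTY = [0, 5]

0: R B1 -> L1 miss  d=-]
1: R B4 -> L1 miss  d=-]
2: R B3 -> L0 miss  d=-]
3: W B0 -> L0 miss  d=D]
4: R B2 -> L2 miss  d=-]
5: R B0 -> L0 hit  d=D]
6: W B0 -> L0 hit  d=D]
7: R B0 -> L0 hit  d=D]
8: R B5 -> L2 miss  d=-]
9: W B5 -> L2 hit  d=D]
10: R B2 -> L2 miss wb->B5  d=-]
11: R B2 -> L2 hit  d=-]
12: R B5 -> L2 miss  d=-]
13: W B5 -> L2 hit  d=D]
14: R B1 -> L1 miss  d=-]
15: R B4 -> L1 miss  d=-]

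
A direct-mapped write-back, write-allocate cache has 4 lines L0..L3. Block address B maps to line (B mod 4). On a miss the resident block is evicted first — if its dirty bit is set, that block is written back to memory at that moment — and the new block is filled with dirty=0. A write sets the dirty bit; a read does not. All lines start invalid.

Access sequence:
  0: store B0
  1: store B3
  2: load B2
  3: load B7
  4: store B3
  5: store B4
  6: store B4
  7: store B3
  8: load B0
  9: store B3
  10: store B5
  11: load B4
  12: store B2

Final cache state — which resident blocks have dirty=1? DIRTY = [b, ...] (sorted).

DIRTY = [2, 3, 5]

  0 | W B0 → L0 miss [D]
  1 | W B3 → L3 miss [D]
  2 | R B2 → L2 miss [-]
  3 | R B7 → L3 miss wb→B3 [-]
  4 | W B3 → L3 miss [D]
  5 | W B4 → L0 miss wb→B0 [D]
  6 | W B4 → L0 hit [D]
  7 | W B3 → L3 hit [D]
  8 | R B0 → L0 miss wb→B4 [-]
  9 | W B3 → L3 hit [D]
  10 | W B5 → L1 miss [D]
  11 | R B4 → L0 miss [-]
  12 | W B2 → L2 hit [D]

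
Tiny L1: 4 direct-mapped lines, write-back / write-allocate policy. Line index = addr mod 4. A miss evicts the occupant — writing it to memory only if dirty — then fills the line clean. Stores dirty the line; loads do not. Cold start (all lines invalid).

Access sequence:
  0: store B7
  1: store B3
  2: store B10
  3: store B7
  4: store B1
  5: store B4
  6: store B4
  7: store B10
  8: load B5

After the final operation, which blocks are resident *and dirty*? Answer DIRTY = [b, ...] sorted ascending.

0: W B7 → L3 miss [D]
1: W B3 → L3 miss wb→B7 [D]
2: W B10 → L2 miss [D]
3: W B7 → L3 miss wb→B3 [D]
4: W B1 → L1 miss [D]
5: W B4 → L0 miss [D]
6: W B4 → L0 hit [D]
7: W B10 → L2 hit [D]
8: R B5 → L1 miss wb→B1 [-]

DIRTY = [4, 7, 10]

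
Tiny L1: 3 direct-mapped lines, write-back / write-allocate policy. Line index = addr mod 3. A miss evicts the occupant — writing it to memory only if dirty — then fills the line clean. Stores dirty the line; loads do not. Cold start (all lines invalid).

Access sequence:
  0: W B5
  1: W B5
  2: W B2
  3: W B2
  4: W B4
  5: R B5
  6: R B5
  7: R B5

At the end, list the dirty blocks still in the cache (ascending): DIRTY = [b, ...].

DIRTY = [4]

0: W B5 → L2 miss [D]
1: W B5 → L2 hit [D]
2: W B2 → L2 miss wb→B5 [D]
3: W B2 → L2 hit [D]
4: W B4 → L1 miss [D]
5: R B5 → L2 miss wb→B2 [-]
6: R B5 → L2 hit [-]
7: R B5 → L2 hit [-]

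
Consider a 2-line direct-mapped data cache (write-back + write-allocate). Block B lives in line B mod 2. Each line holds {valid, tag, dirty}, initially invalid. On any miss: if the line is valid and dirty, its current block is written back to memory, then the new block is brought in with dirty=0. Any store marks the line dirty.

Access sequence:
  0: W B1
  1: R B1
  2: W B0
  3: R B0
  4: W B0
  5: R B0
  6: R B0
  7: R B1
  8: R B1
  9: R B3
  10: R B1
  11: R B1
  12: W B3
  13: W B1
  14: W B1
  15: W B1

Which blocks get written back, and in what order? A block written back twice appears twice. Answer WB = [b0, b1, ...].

WB = [1, 3]

0: W B1 -> L1 miss  d=D]
1: R B1 -> L1 hit  d=D]
2: W B0 -> L0 miss  d=D]
3: R B0 -> L0 hit  d=D]
4: W B0 -> L0 hit  d=D]
5: R B0 -> L0 hit  d=D]
6: R B0 -> L0 hit  d=D]
7: R B1 -> L1 hit  d=D]
8: R B1 -> L1 hit  d=D]
9: R B3 -> L1 miss wb->B1  d=-]
10: R B1 -> L1 miss  d=-]
11: R B1 -> L1 hit  d=-]
12: W B3 -> L1 miss  d=D]
13: W B1 -> L1 miss wb->B3  d=D]
14: W B1 -> L1 hit  d=D]
15: W B1 -> L1 hit  d=D]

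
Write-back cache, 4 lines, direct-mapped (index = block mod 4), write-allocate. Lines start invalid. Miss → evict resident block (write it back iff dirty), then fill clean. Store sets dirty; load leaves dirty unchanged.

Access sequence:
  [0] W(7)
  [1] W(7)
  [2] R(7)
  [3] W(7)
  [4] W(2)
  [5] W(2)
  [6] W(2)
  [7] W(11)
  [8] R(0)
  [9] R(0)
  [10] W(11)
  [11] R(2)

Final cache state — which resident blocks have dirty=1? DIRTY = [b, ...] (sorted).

DIRTY = [2, 11]

0: W B7 → L3 miss [D]
1: W B7 → L3 hit [D]
2: R B7 → L3 hit [D]
3: W B7 → L3 hit [D]
4: W B2 → L2 miss [D]
5: W B2 → L2 hit [D]
6: W B2 → L2 hit [D]
7: W B11 → L3 miss wb→B7 [D]
8: R B0 → L0 miss [-]
9: R B0 → L0 hit [-]
10: W B11 → L3 hit [D]
11: R B2 → L2 hit [D]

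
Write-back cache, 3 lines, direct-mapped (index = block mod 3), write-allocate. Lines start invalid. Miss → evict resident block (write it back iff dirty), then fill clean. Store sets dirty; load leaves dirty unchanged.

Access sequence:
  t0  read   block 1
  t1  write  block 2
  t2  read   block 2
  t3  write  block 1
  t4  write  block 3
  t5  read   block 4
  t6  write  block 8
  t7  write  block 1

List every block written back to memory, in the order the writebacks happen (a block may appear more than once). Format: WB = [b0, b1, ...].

WB = [1, 2]

0: R B1 -> L1 miss  d=-]
1: W B2 -> L2 miss  d=D]
2: R B2 -> L2 hit  d=D]
3: W B1 -> L1 hit  d=D]
4: W B3 -> L0 miss  d=D]
5: R B4 -> L1 miss wb->B1  d=-]
6: W B8 -> L2 miss wb->B2  d=D]
7: W B1 -> L1 miss  d=D]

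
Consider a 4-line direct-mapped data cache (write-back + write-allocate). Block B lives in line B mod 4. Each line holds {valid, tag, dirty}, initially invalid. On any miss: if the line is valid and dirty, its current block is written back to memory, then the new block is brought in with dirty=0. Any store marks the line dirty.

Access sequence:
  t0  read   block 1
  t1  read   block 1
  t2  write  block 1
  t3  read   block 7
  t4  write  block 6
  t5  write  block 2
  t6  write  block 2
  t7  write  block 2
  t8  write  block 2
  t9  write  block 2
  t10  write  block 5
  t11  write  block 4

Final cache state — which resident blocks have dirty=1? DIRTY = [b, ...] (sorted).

0: R B1 -> L1 miss  d=-]
1: R B1 -> L1 hit  d=-]
2: W B1 -> L1 hit  d=D]
3: R B7 -> L3 miss  d=-]
4: W B6 -> L2 miss  d=D]
5: W B2 -> L2 miss wb->B6  d=D]
6: W B2 -> L2 hit  d=D]
7: W B2 -> L2 hit  d=D]
8: W B2 -> L2 hit  d=D]
9: W B2 -> L2 hit  d=D]
10: W B5 -> L1 miss wb->B1  d=D]
11: W B4 -> L0 miss  d=D]

DIRTY = [2, 4, 5]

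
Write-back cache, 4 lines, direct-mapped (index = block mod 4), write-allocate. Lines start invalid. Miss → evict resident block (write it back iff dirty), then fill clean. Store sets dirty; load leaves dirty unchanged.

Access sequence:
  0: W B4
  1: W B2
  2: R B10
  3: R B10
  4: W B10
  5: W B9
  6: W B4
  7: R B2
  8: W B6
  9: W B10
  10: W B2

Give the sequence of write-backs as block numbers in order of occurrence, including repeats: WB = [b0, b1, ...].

WB = [2, 10, 6, 10]

  0 | W B4 → L0 miss [D]
  1 | W B2 → L2 miss [D]
  2 | R B10 → L2 miss wb→B2 [-]
  3 | R B10 → L2 hit [-]
  4 | W B10 → L2 hit [D]
  5 | W B9 → L1 miss [D]
  6 | W B4 → L0 hit [D]
  7 | R B2 → L2 miss wb→B10 [-]
  8 | W B6 → L2 miss [D]
  9 | W B10 → L2 miss wb→B6 [D]
  10 | W B2 → L2 miss wb→B10 [D]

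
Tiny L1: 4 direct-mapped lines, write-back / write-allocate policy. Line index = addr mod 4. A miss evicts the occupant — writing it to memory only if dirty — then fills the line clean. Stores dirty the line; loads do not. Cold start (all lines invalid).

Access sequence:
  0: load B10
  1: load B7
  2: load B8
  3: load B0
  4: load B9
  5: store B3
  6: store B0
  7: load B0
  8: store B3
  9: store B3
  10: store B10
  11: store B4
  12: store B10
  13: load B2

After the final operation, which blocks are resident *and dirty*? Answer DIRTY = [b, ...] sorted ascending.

  0 | R B10 → L2 miss [-]
  1 | R B7 → L3 miss [-]
  2 | R B8 → L0 miss [-]
  3 | R B0 → L0 miss [-]
  4 | R B9 → L1 miss [-]
  5 | W B3 → L3 miss [D]
  6 | W B0 → L0 hit [D]
  7 | R B0 → L0 hit [D]
  8 | W B3 → L3 hit [D]
  9 | W B3 → L3 hit [D]
  10 | W B10 → L2 hit [D]
  11 | W B4 → L0 miss wb→B0 [D]
  12 | W B10 → L2 hit [D]
  13 | R B2 → L2 miss wb→B10 [-]

DIRTY = [3, 4]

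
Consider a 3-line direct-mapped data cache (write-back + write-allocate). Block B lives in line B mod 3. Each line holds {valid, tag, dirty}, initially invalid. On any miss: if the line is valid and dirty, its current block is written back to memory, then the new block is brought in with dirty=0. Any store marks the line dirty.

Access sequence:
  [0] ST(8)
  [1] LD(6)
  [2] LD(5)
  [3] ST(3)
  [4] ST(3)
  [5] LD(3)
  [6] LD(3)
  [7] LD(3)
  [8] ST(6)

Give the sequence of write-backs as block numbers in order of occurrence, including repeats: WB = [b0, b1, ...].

0: W B8 -> L2 miss  d=D]
1: R B6 -> L0 miss  d=-]
2: R B5 -> L2 miss wb->B8  d=-]
3: W B3 -> L0 miss  d=D]
4: W B3 -> L0 hit  d=D]
5: R B3 -> L0 hit  d=D]
6: R B3 -> L0 hit  d=D]
7: R B3 -> L0 hit  d=D]
8: W B6 -> L0 miss wb->B3  d=D]

WB = [8, 3]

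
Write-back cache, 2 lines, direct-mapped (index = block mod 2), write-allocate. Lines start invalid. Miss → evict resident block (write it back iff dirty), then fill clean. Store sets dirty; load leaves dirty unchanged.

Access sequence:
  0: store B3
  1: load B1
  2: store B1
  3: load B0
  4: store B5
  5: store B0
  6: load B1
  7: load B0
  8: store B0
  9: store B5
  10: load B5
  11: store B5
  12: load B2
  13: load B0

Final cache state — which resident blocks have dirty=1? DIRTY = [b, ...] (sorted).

DIRTY = [5]

0: W B3 → L1 miss [D]
1: R B1 → L1 miss wb→B3 [-]
2: W B1 → L1 hit [D]
3: R B0 → L0 miss [-]
4: W B5 → L1 miss wb→B1 [D]
5: W B0 → L0 hit [D]
6: R B1 → L1 miss wb→B5 [-]
7: R B0 → L0 hit [D]
8: W B0 → L0 hit [D]
9: W B5 → L1 miss [D]
10: R B5 → L1 hit [D]
11: W B5 → L1 hit [D]
12: R B2 → L0 miss wb→B0 [-]
13: R B0 → L0 miss [-]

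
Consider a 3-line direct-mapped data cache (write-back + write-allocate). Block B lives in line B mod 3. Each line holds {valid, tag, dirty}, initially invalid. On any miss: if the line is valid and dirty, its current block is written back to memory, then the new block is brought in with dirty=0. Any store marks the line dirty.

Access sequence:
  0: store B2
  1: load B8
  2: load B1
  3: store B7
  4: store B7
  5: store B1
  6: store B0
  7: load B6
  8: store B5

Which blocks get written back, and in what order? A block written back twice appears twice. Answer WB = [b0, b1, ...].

WB = [2, 7, 0]

  0 | W B2 → L2 miss [D]
  1 | R B8 → L2 miss wb→B2 [-]
  2 | R B1 → L1 miss [-]
  3 | W B7 → L1 miss [D]
  4 | W B7 → L1 hit [D]
  5 | W B1 → L1 miss wb→B7 [D]
  6 | W B0 → L0 miss [D]
  7 | R B6 → L0 miss wb→B0 [-]
  8 | W B5 → L2 miss [D]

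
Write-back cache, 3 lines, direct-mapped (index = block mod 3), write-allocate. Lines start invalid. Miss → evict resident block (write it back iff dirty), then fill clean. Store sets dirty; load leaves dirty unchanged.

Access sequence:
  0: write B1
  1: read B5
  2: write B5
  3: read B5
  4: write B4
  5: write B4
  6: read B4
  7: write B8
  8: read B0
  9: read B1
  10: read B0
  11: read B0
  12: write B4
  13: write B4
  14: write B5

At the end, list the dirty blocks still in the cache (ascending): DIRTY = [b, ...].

DIRTY = [4, 5]

  0 | W B1 → L1 miss [D]
  1 | R B5 → L2 miss [-]
  2 | W B5 → L2 hit [D]
  3 | R B5 → L2 hit [D]
  4 | W B4 → L1 miss wb→B1 [D]
  5 | W B4 → L1 hit [D]
  6 | R B4 → L1 hit [D]
  7 | W B8 → L2 miss wb→B5 [D]
  8 | R B0 → L0 miss [-]
  9 | R B1 → L1 miss wb→B4 [-]
  10 | R B0 → L0 hit [-]
  11 | R B0 → L0 hit [-]
  12 | W B4 → L1 miss [D]
  13 | W B4 → L1 hit [D]
  14 | W B5 → L2 miss wb→B8 [D]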